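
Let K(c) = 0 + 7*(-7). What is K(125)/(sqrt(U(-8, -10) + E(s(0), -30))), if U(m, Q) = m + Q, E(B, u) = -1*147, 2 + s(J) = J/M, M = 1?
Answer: 49*I*sqrt(165)/165 ≈ 3.8146*I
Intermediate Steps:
s(J) = -2 + J (s(J) = -2 + J/1 = -2 + J*1 = -2 + J)
E(B, u) = -147
U(m, Q) = Q + m
K(c) = -49 (K(c) = 0 - 49 = -49)
K(125)/(sqrt(U(-8, -10) + E(s(0), -30))) = -49/sqrt((-10 - 8) - 147) = -49/sqrt(-18 - 147) = -49*(-I*sqrt(165)/165) = -(-49)*I*sqrt(165)/165 = 49*I*sqrt(165)/165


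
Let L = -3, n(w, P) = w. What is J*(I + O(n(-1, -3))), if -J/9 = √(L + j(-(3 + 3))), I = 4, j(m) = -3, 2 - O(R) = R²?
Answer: -45*I*√6 ≈ -110.23*I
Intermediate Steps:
O(R) = 2 - R²
J = -9*I*√6 (J = -9*√(-3 - 3) = -9*I*√6 ≈ -22.045*I)
J*(I + O(n(-1, -3))) = (-9*I*√6)*(4 + (2 - 1*(-1)²)) = (-9*I*√6)*(4 + (2 - 1*1)) = (-9*I*√6)*(4 + (2 - 1)) = (-9*I*√6)*(4 + 1) = -9*I*√6*5 = -45*I*√6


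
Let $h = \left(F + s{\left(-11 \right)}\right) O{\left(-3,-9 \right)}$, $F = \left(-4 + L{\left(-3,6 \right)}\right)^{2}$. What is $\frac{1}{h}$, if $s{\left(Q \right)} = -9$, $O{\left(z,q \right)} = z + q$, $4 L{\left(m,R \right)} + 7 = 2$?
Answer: $- \frac{4}{891} \approx -0.0044893$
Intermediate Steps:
$L{\left(m,R \right)} = - \frac{5}{4}$ ($L{\left(m,R \right)} = - \frac{7}{4} + \frac{1}{4} \cdot 2 = - \frac{7}{4} + \frac{1}{2} = - \frac{5}{4}$)
$O{\left(z,q \right)} = q + z$
$F = \frac{441}{16}$ ($F = \left(-4 - \frac{5}{4}\right)^{2} = \left(- \frac{21}{4}\right)^{2} = \frac{441}{16} \approx 27.563$)
$h = - \frac{891}{4}$ ($h = \left(\frac{441}{16} - 9\right) \left(-9 - 3\right) = \frac{297}{16} \left(-12\right) = - \frac{891}{4} \approx -222.75$)
$\frac{1}{h} = \frac{1}{- \frac{891}{4}} = - \frac{4}{891}$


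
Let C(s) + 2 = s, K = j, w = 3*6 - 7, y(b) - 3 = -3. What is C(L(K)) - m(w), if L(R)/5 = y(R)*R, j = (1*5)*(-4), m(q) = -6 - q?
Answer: 15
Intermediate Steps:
y(b) = 0 (y(b) = 3 - 3 = 0)
w = 11 (w = 18 - 7 = 11)
j = -20 (j = 5*(-4) = -20)
K = -20
L(R) = 0 (L(R) = 5*(0*R) = 5*0 = 0)
C(s) = -2 + s
C(L(K)) - m(w) = (-2 + 0) - (-6 - 1*11) = -2 - (-6 - 11) = -2 - 1*(-17) = -2 + 17 = 15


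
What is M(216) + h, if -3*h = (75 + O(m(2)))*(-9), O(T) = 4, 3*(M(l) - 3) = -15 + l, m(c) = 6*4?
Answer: 307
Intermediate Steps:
m(c) = 24
M(l) = -2 + l/3 (M(l) = 3 + (-15 + l)/3 = 3 + (-5 + l/3) = -2 + l/3)
h = 237 (h = -(75 + 4)*(-9)/3 = -79*(-9)/3 = -1/3*(-711) = 237)
M(216) + h = (-2 + (1/3)*216) + 237 = (-2 + 72) + 237 = 70 + 237 = 307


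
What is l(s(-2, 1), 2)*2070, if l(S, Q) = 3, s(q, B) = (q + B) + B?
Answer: 6210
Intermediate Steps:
s(q, B) = q + 2*B (s(q, B) = (B + q) + B = q + 2*B)
l(s(-2, 1), 2)*2070 = 3*2070 = 6210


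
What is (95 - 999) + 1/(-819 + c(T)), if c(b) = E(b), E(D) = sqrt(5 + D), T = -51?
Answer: -606410347/670807 - I*sqrt(46)/670807 ≈ -904.0 - 1.0111e-5*I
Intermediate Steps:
c(b) = sqrt(5 + b)
(95 - 999) + 1/(-819 + c(T)) = (95 - 999) + 1/(-819 + sqrt(5 - 51)) = -904 + 1/(-819 + sqrt(-46)) = -904 + 1/(-819 + I*sqrt(46))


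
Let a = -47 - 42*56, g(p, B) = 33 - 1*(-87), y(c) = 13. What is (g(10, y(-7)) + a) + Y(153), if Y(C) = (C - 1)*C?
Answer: 20977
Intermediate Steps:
g(p, B) = 120 (g(p, B) = 33 + 87 = 120)
Y(C) = C*(-1 + C) (Y(C) = (-1 + C)*C = C*(-1 + C))
a = -2399 (a = -47 - 2352 = -2399)
(g(10, y(-7)) + a) + Y(153) = (120 - 2399) + 153*(-1 + 153) = -2279 + 153*152 = -2279 + 23256 = 20977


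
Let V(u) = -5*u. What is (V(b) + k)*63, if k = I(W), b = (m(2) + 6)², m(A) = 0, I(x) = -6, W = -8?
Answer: -11718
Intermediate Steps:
b = 36 (b = (0 + 6)² = 6² = 36)
k = -6
(V(b) + k)*63 = (-5*36 - 6)*63 = (-180 - 6)*63 = -186*63 = -11718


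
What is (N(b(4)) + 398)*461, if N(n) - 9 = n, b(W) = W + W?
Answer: 191315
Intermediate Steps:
b(W) = 2*W
N(n) = 9 + n
(N(b(4)) + 398)*461 = ((9 + 2*4) + 398)*461 = ((9 + 8) + 398)*461 = (17 + 398)*461 = 415*461 = 191315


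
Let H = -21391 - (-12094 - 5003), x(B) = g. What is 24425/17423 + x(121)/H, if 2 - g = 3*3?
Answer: 5526469/3937598 ≈ 1.4035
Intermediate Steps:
g = -7 (g = 2 - 3*3 = 2 - 1*9 = 2 - 9 = -7)
x(B) = -7
H = -4294 (H = -21391 - 1*(-17097) = -21391 + 17097 = -4294)
24425/17423 + x(121)/H = 24425/17423 - 7/(-4294) = 24425*(1/17423) - 7*(-1/4294) = 24425/17423 + 7/4294 = 5526469/3937598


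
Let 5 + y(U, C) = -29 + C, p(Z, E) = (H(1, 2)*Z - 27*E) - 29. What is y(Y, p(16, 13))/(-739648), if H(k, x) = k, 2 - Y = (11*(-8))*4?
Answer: 199/369824 ≈ 0.00053809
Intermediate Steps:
Y = 354 (Y = 2 - 11*(-8)*4 = 2 - (-88)*4 = 2 - 1*(-352) = 2 + 352 = 354)
p(Z, E) = -29 + Z - 27*E (p(Z, E) = (1*Z - 27*E) - 29 = (Z - 27*E) - 29 = -29 + Z - 27*E)
y(U, C) = -34 + C (y(U, C) = -5 + (-29 + C) = -34 + C)
y(Y, p(16, 13))/(-739648) = (-34 + (-29 + 16 - 27*13))/(-739648) = (-34 + (-29 + 16 - 351))*(-1/739648) = (-34 - 364)*(-1/739648) = -398*(-1/739648) = 199/369824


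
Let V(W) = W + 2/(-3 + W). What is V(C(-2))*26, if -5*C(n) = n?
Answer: -48/5 ≈ -9.6000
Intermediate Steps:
C(n) = -n/5
V(W) = W + 2/(-3 + W)
V(C(-2))*26 = ((2 + (-⅕*(-2))² - (-3)*(-2)/5)/(-3 - ⅕*(-2)))*26 = ((2 + (⅖)² - 3*⅖)/(-3 + ⅖))*26 = ((2 + 4/25 - 6/5)/(-13/5))*26 = -5/13*24/25*26 = -24/65*26 = -48/5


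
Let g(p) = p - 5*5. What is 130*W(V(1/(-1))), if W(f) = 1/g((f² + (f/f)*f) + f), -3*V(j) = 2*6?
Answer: -130/17 ≈ -7.6471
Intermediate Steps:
V(j) = -4 (V(j) = -2*6/3 = -⅓*12 = -4)
g(p) = -25 + p (g(p) = p - 25 = -25 + p)
W(f) = 1/(-25 + f² + 2*f) (W(f) = 1/(-25 + ((f² + (f/f)*f) + f)) = 1/(-25 + ((f² + 1*f) + f)) = 1/(-25 + ((f² + f) + f)) = 1/(-25 + ((f + f²) + f)) = 1/(-25 + (f² + 2*f)) = 1/(-25 + f² + 2*f))
130*W(V(1/(-1))) = 130/(-25 - 4*(2 - 4)) = 130/(-25 - 4*(-2)) = 130/(-25 + 8) = 130/(-17) = 130*(-1/17) = -130/17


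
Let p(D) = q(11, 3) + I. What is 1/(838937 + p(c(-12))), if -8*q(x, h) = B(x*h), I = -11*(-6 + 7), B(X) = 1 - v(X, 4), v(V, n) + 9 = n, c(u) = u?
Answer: 4/3355701 ≈ 1.1920e-6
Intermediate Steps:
v(V, n) = -9 + n
B(X) = 6 (B(X) = 1 - (-9 + 4) = 1 - 1*(-5) = 1 + 5 = 6)
I = -11 (I = -11*1 = -11)
q(x, h) = -¾ (q(x, h) = -⅛*6 = -¾)
p(D) = -47/4 (p(D) = -¾ - 11 = -47/4)
1/(838937 + p(c(-12))) = 1/(838937 - 47/4) = 1/(3355701/4) = 4/3355701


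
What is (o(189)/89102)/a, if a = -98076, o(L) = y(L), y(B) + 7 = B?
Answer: -7/336106452 ≈ -2.0827e-8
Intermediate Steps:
y(B) = -7 + B
o(L) = -7 + L
(o(189)/89102)/a = ((-7 + 189)/89102)/(-98076) = (182*(1/89102))*(-1/98076) = (7/3427)*(-1/98076) = -7/336106452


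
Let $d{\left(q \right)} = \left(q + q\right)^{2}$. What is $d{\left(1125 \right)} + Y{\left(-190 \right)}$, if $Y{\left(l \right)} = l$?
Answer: $5062310$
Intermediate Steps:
$d{\left(q \right)} = 4 q^{2}$ ($d{\left(q \right)} = \left(2 q\right)^{2} = 4 q^{2}$)
$d{\left(1125 \right)} + Y{\left(-190 \right)} = 4 \cdot 1125^{2} - 190 = 4 \cdot 1265625 - 190 = 5062500 - 190 = 5062310$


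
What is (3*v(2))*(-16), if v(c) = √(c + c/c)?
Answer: -48*√3 ≈ -83.138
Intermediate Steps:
v(c) = √(1 + c) (v(c) = √(c + 1) = √(1 + c))
(3*v(2))*(-16) = (3*√(1 + 2))*(-16) = (3*√3)*(-16) = -48*√3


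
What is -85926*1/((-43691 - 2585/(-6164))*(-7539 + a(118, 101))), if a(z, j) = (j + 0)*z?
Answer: 529647864/1179302968081 ≈ 0.00044912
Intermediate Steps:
a(z, j) = j*z
-85926*1/((-43691 - 2585/(-6164))*(-7539 + a(118, 101))) = -85926*1/((-43691 - 2585/(-6164))*(-7539 + 101*118)) = -85926*1/((-43691 - 2585*(-1/6164))*(-7539 + 11918)) = -85926*1/(4379*(-43691 + 2585/6164)) = -85926/(4379*(-269308739/6164)) = -85926/(-1179302968081/6164) = -85926*(-6164/1179302968081) = 529647864/1179302968081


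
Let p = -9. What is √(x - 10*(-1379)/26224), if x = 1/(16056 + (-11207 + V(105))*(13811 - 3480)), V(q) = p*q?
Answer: √1391144999423368618099/51434383396 ≈ 0.72516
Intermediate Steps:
V(q) = -9*q
x = -1/125526256 (x = 1/(16056 + (-11207 - 9*105)*(13811 - 3480)) = 1/(16056 + (-11207 - 945)*10331) = 1/(16056 - 12152*10331) = 1/(16056 - 125542312) = 1/(-125526256) = -1/125526256 ≈ -7.9665e-9)
√(x - 10*(-1379)/26224) = √(-1/125526256 - 10*(-1379)/26224) = √(-1/125526256 + 13790*(1/26224)) = √(-1/125526256 + 6895/13112) = √(108187940251/205737533584) = √1391144999423368618099/51434383396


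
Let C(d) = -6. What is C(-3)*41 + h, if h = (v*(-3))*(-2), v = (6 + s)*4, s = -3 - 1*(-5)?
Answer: -54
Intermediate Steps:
s = 2 (s = -3 + 5 = 2)
v = 32 (v = (6 + 2)*4 = 8*4 = 32)
h = 192 (h = (32*(-3))*(-2) = -96*(-2) = 192)
C(-3)*41 + h = -6*41 + 192 = -246 + 192 = -54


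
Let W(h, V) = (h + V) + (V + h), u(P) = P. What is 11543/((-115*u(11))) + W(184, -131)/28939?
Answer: -333908787/36607835 ≈ -9.1212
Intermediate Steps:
W(h, V) = 2*V + 2*h (W(h, V) = (V + h) + (V + h) = 2*V + 2*h)
11543/((-115*u(11))) + W(184, -131)/28939 = 11543/((-115*11)) + (2*(-131) + 2*184)/28939 = 11543/(-1265) + (-262 + 368)*(1/28939) = 11543*(-1/1265) + 106*(1/28939) = -11543/1265 + 106/28939 = -333908787/36607835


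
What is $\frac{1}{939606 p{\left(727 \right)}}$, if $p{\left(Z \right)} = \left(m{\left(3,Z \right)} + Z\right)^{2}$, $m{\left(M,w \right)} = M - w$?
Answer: $\frac{1}{8456454} \approx 1.1825 \cdot 10^{-7}$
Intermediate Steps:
$p{\left(Z \right)} = 9$ ($p{\left(Z \right)} = \left(\left(3 - Z\right) + Z\right)^{2} = 3^{2} = 9$)
$\frac{1}{939606 p{\left(727 \right)}} = \frac{1}{939606 \cdot 9} = \frac{1}{939606} \cdot \frac{1}{9} = \frac{1}{8456454}$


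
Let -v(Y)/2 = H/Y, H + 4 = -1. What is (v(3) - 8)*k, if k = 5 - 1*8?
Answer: 14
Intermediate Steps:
H = -5 (H = -4 - 1 = -5)
k = -3 (k = 5 - 8 = -3)
v(Y) = 10/Y (v(Y) = -(-10)/Y = 10/Y)
(v(3) - 8)*k = (10/3 - 8)*(-3) = -14/3*(-3) = 14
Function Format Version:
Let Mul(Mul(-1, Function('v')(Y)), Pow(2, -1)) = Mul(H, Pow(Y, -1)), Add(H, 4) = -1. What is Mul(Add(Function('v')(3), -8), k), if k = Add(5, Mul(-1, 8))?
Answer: 14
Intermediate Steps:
H = -5 (H = Add(-4, -1) = -5)
k = -3 (k = Add(5, -8) = -3)
Function('v')(Y) = Mul(10, Pow(Y, -1)) (Function('v')(Y) = Mul(-2, Mul(-5, Pow(Y, -1))) = Mul(10, Pow(Y, -1)))
Mul(Add(Function('v')(3), -8), k) = Mul(Add(Mul(10, Pow(3, -1)), -8), -3) = Mul(Add(Mul(10, Rational(1, 3)), -8), -3) = Mul(Add(Rational(10, 3), -8), -3) = Mul(Rational(-14, 3), -3) = 14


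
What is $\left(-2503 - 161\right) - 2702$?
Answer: $-5366$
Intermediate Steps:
$\left(-2503 - 161\right) - 2702 = -2664 - 2702 = -5366$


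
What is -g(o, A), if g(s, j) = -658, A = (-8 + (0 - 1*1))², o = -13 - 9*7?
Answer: 658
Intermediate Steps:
o = -76 (o = -13 - 63 = -76)
A = 81 (A = (-8 + (0 - 1))² = (-8 - 1)² = (-9)² = 81)
-g(o, A) = -1*(-658) = 658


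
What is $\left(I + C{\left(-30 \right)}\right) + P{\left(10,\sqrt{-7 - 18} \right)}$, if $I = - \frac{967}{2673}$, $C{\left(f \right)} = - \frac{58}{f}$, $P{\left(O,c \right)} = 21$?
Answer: $\frac{301669}{13365} \approx 22.572$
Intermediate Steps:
$I = - \frac{967}{2673}$ ($I = \left(-967\right) \frac{1}{2673} = - \frac{967}{2673} \approx -0.36177$)
$\left(I + C{\left(-30 \right)}\right) + P{\left(10,\sqrt{-7 - 18} \right)} = \left(- \frac{967}{2673} - \frac{58}{-30}\right) + 21 = \left(- \frac{967}{2673} - - \frac{29}{15}\right) + 21 = \left(- \frac{967}{2673} + \frac{29}{15}\right) + 21 = \frac{21004}{13365} + 21 = \frac{301669}{13365}$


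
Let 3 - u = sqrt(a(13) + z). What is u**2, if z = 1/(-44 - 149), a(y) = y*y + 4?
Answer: 35125/193 - 12*sqrt(1610971)/193 ≈ 103.08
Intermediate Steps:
a(y) = 4 + y**2 (a(y) = y**2 + 4 = 4 + y**2)
z = -1/193 (z = 1/(-193) = -1/193 ≈ -0.0051813)
u = 3 - 2*sqrt(1610971)/193 (u = 3 - sqrt((4 + 13**2) - 1/193) = 3 - sqrt((4 + 169) - 1/193) = 3 - sqrt(173 - 1/193) = 3 - sqrt(33388/193) = 3 - 2*sqrt(1610971)/193 ≈ -10.153)
u**2 = (3 - 2*sqrt(1610971)/193)**2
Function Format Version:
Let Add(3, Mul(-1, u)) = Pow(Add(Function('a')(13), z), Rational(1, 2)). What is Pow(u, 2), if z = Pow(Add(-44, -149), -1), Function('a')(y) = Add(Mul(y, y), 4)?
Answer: Add(Rational(35125, 193), Mul(Rational(-12, 193), Pow(1610971, Rational(1, 2)))) ≈ 103.08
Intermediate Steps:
Function('a')(y) = Add(4, Pow(y, 2)) (Function('a')(y) = Add(Pow(y, 2), 4) = Add(4, Pow(y, 2)))
z = Rational(-1, 193) (z = Pow(-193, -1) = Rational(-1, 193) ≈ -0.0051813)
u = Add(3, Mul(Rational(-2, 193), Pow(1610971, Rational(1, 2)))) (u = Add(3, Mul(-1, Pow(Add(Add(4, Pow(13, 2)), Rational(-1, 193)), Rational(1, 2)))) = Add(3, Mul(-1, Pow(Add(Add(4, 169), Rational(-1, 193)), Rational(1, 2)))) = Add(3, Mul(-1, Pow(Add(173, Rational(-1, 193)), Rational(1, 2)))) = Add(3, Mul(-1, Pow(Rational(33388, 193), Rational(1, 2)))) = Add(3, Mul(-1, Mul(Rational(2, 193), Pow(1610971, Rational(1, 2))))) = Add(3, Mul(Rational(-2, 193), Pow(1610971, Rational(1, 2)))) ≈ -10.153)
Pow(u, 2) = Pow(Add(3, Mul(Rational(-2, 193), Pow(1610971, Rational(1, 2)))), 2)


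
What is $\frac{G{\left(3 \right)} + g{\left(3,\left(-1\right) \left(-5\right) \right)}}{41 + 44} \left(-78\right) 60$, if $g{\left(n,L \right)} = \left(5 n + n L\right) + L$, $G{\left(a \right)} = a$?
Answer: $- \frac{35568}{17} \approx -2092.2$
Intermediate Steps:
$g{\left(n,L \right)} = L + 5 n + L n$ ($g{\left(n,L \right)} = \left(5 n + L n\right) + L = L + 5 n + L n$)
$\frac{G{\left(3 \right)} + g{\left(3,\left(-1\right) \left(-5\right) \right)}}{41 + 44} \left(-78\right) 60 = \frac{3 + \left(\left(-1\right) \left(-5\right) + 5 \cdot 3 + \left(-1\right) \left(-5\right) 3\right)}{41 + 44} \left(-78\right) 60 = \frac{3 + \left(5 + 15 + 5 \cdot 3\right)}{85} \left(-78\right) 60 = \left(3 + \left(5 + 15 + 15\right)\right) \frac{1}{85} \left(-78\right) 60 = \left(3 + 35\right) \frac{1}{85} \left(-78\right) 60 = 38 \cdot \frac{1}{85} \left(-78\right) 60 = \frac{38}{85} \left(-78\right) 60 = \left(- \frac{2964}{85}\right) 60 = - \frac{35568}{17}$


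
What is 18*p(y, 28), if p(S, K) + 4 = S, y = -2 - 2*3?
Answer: -216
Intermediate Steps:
y = -8 (y = -2 - 6 = -8)
p(S, K) = -4 + S
18*p(y, 28) = 18*(-4 - 8) = 18*(-12) = -216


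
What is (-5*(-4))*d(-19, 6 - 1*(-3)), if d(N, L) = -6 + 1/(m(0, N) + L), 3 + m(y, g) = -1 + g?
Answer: -850/7 ≈ -121.43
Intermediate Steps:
m(y, g) = -4 + g (m(y, g) = -3 + (-1 + g) = -4 + g)
d(N, L) = -6 + 1/(-4 + L + N) (d(N, L) = -6 + 1/((-4 + N) + L) = -6 + 1/(-4 + L + N))
(-5*(-4))*d(-19, 6 - 1*(-3)) = (-5*(-4))*((25 - 6*(6 - 1*(-3)) - 6*(-19))/(-4 + (6 - 1*(-3)) - 19)) = 20*((25 - 6*(6 + 3) + 114)/(-4 + (6 + 3) - 19)) = 20*((25 - 6*9 + 114)/(-4 + 9 - 19)) = 20*((25 - 54 + 114)/(-14)) = 20*(-1/14*85) = 20*(-85/14) = -850/7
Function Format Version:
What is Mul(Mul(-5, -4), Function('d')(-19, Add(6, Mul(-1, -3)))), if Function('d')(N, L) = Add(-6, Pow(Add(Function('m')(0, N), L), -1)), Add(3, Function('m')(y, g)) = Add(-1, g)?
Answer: Rational(-850, 7) ≈ -121.43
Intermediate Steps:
Function('m')(y, g) = Add(-4, g) (Function('m')(y, g) = Add(-3, Add(-1, g)) = Add(-4, g))
Function('d')(N, L) = Add(-6, Pow(Add(-4, L, N), -1)) (Function('d')(N, L) = Add(-6, Pow(Add(Add(-4, N), L), -1)) = Add(-6, Pow(Add(-4, L, N), -1)))
Mul(Mul(-5, -4), Function('d')(-19, Add(6, Mul(-1, -3)))) = Mul(Mul(-5, -4), Mul(Pow(Add(-4, Add(6, Mul(-1, -3)), -19), -1), Add(25, Mul(-6, Add(6, Mul(-1, -3))), Mul(-6, -19)))) = Mul(20, Mul(Pow(Add(-4, Add(6, 3), -19), -1), Add(25, Mul(-6, Add(6, 3)), 114))) = Mul(20, Mul(Pow(Add(-4, 9, -19), -1), Add(25, Mul(-6, 9), 114))) = Mul(20, Mul(Pow(-14, -1), Add(25, -54, 114))) = Mul(20, Mul(Rational(-1, 14), 85)) = Mul(20, Rational(-85, 14)) = Rational(-850, 7)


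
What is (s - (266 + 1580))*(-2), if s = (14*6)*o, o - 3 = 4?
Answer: 2516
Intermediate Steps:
o = 7 (o = 3 + 4 = 7)
s = 588 (s = (14*6)*7 = 84*7 = 588)
(s - (266 + 1580))*(-2) = (588 - (266 + 1580))*(-2) = (588 - 1*1846)*(-2) = (588 - 1846)*(-2) = -1258*(-2) = 2516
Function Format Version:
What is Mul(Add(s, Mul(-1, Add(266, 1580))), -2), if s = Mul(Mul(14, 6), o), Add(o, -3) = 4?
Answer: 2516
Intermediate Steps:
o = 7 (o = Add(3, 4) = 7)
s = 588 (s = Mul(Mul(14, 6), 7) = Mul(84, 7) = 588)
Mul(Add(s, Mul(-1, Add(266, 1580))), -2) = Mul(Add(588, Mul(-1, Add(266, 1580))), -2) = Mul(Add(588, Mul(-1, 1846)), -2) = Mul(Add(588, -1846), -2) = Mul(-1258, -2) = 2516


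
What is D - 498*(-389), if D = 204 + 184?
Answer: 194110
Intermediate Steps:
D = 388
D - 498*(-389) = 388 - 498*(-389) = 388 + 193722 = 194110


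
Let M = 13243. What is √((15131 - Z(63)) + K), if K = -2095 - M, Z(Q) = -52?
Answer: I*√155 ≈ 12.45*I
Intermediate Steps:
K = -15338 (K = -2095 - 1*13243 = -2095 - 13243 = -15338)
√((15131 - Z(63)) + K) = √((15131 - 1*(-52)) - 15338) = √((15131 + 52) - 15338) = √(15183 - 15338) = √(-155) = I*√155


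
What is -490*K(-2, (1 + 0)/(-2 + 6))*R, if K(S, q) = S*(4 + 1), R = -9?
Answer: -44100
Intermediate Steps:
K(S, q) = 5*S (K(S, q) = S*5 = 5*S)
-490*K(-2, (1 + 0)/(-2 + 6))*R = -490*5*(-2)*(-9) = -(-4900)*(-9) = -490*90 = -44100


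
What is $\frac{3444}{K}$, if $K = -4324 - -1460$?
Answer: $- \frac{861}{716} \approx -1.2025$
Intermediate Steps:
$K = -2864$ ($K = -4324 + 1460 = -2864$)
$\frac{3444}{K} = \frac{3444}{-2864} = 3444 \left(- \frac{1}{2864}\right) = - \frac{861}{716}$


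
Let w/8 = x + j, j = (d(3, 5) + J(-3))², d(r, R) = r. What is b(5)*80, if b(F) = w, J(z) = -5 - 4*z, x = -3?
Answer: 62080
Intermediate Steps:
j = 100 (j = (3 + (-5 - 4*(-3)))² = (3 + (-5 + 12))² = (3 + 7)² = 10² = 100)
w = 776 (w = 8*(-3 + 100) = 8*97 = 776)
b(F) = 776
b(5)*80 = 776*80 = 62080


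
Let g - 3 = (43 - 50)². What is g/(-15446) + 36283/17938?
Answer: 279747221/138535174 ≈ 2.0193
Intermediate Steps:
g = 52 (g = 3 + (43 - 50)² = 3 + (-7)² = 3 + 49 = 52)
g/(-15446) + 36283/17938 = 52/(-15446) + 36283/17938 = 52*(-1/15446) + 36283*(1/17938) = -26/7723 + 36283/17938 = 279747221/138535174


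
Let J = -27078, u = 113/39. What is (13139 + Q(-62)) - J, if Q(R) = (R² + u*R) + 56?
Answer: 1713557/39 ≈ 43937.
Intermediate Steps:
u = 113/39 (u = 113*(1/39) = 113/39 ≈ 2.8974)
Q(R) = 56 + R² + 113*R/39 (Q(R) = (R² + 113*R/39) + 56 = 56 + R² + 113*R/39)
(13139 + Q(-62)) - J = (13139 + (56 + (-62)² + (113/39)*(-62))) - 1*(-27078) = (13139 + (56 + 3844 - 7006/39)) + 27078 = (13139 + 145094/39) + 27078 = 657515/39 + 27078 = 1713557/39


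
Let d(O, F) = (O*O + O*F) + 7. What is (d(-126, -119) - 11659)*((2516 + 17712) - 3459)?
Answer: 322266642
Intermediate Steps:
d(O, F) = 7 + O² + F*O (d(O, F) = (O² + F*O) + 7 = 7 + O² + F*O)
(d(-126, -119) - 11659)*((2516 + 17712) - 3459) = ((7 + (-126)² - 119*(-126)) - 11659)*((2516 + 17712) - 3459) = ((7 + 15876 + 14994) - 11659)*(20228 - 3459) = (30877 - 11659)*16769 = 19218*16769 = 322266642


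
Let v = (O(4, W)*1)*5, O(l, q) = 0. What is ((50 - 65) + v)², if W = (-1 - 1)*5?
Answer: 225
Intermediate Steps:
W = -10 (W = -2*5 = -10)
v = 0 (v = (0*1)*5 = 0*5 = 0)
((50 - 65) + v)² = ((50 - 65) + 0)² = (-15 + 0)² = (-15)² = 225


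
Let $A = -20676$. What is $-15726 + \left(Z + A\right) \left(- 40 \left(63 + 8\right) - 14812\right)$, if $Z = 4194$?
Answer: $290924538$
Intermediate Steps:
$-15726 + \left(Z + A\right) \left(- 40 \left(63 + 8\right) - 14812\right) = -15726 + \left(4194 - 20676\right) \left(- 40 \left(63 + 8\right) - 14812\right) = -15726 - 16482 \left(\left(-40\right) 71 - 14812\right) = -15726 - 16482 \left(-2840 - 14812\right) = -15726 - -290940264 = -15726 + 290940264 = 290924538$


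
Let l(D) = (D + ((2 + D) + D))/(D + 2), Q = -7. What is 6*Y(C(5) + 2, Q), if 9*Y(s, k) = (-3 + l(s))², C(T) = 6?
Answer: 8/75 ≈ 0.10667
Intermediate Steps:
l(D) = (2 + 3*D)/(2 + D) (l(D) = (D + (2 + 2*D))/(2 + D) = (2 + 3*D)/(2 + D))
Y(s, k) = (-3 + (2 + 3*s)/(2 + s))²/9
6*Y(C(5) + 2, Q) = 6*(16/(9*(2 + (6 + 2))²)) = 6*(16/(9*(2 + 8)²)) = 6*((16/9)/10²) = 6*((16/9)*(1/100)) = 6*(4/225) = 8/75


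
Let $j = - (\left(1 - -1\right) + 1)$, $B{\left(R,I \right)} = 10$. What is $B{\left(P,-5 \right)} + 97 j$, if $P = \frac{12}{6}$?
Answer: $-281$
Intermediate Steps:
$P = 2$ ($P = 12 \cdot \frac{1}{6} = 2$)
$j = -3$ ($j = - (\left(1 + 1\right) + 1) = - (2 + 1) = \left(-1\right) 3 = -3$)
$B{\left(P,-5 \right)} + 97 j = 10 + 97 \left(-3\right) = 10 - 291 = -281$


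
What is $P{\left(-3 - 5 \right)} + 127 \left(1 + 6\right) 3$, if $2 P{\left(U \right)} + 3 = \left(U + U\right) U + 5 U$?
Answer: $\frac{5419}{2} \approx 2709.5$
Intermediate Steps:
$P{\left(U \right)} = - \frac{3}{2} + U^{2} + \frac{5 U}{2}$ ($P{\left(U \right)} = - \frac{3}{2} + \frac{\left(U + U\right) U + 5 U}{2} = - \frac{3}{2} + \frac{2 U U + 5 U}{2} = - \frac{3}{2} + \frac{2 U^{2} + 5 U}{2} = - \frac{3}{2} + \left(U^{2} + \frac{5 U}{2}\right) = - \frac{3}{2} + U^{2} + \frac{5 U}{2}$)
$P{\left(-3 - 5 \right)} + 127 \left(1 + 6\right) 3 = \left(- \frac{3}{2} + \left(-3 - 5\right)^{2} + \frac{5 \left(-3 - 5\right)}{2}\right) + 127 \left(1 + 6\right) 3 = \left(- \frac{3}{2} + \left(-3 - 5\right)^{2} + \frac{5 \left(-3 - 5\right)}{2}\right) + 127 \cdot 7 \cdot 3 = \left(- \frac{3}{2} + \left(-8\right)^{2} + \frac{5}{2} \left(-8\right)\right) + 127 \cdot 21 = \left(- \frac{3}{2} + 64 - 20\right) + 2667 = \frac{85}{2} + 2667 = \frac{5419}{2}$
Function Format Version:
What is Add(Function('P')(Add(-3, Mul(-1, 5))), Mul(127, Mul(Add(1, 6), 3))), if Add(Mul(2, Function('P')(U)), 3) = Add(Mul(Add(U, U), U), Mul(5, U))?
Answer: Rational(5419, 2) ≈ 2709.5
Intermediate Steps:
Function('P')(U) = Add(Rational(-3, 2), Pow(U, 2), Mul(Rational(5, 2), U)) (Function('P')(U) = Add(Rational(-3, 2), Mul(Rational(1, 2), Add(Mul(Add(U, U), U), Mul(5, U)))) = Add(Rational(-3, 2), Mul(Rational(1, 2), Add(Mul(Mul(2, U), U), Mul(5, U)))) = Add(Rational(-3, 2), Mul(Rational(1, 2), Add(Mul(2, Pow(U, 2)), Mul(5, U)))) = Add(Rational(-3, 2), Add(Pow(U, 2), Mul(Rational(5, 2), U))) = Add(Rational(-3, 2), Pow(U, 2), Mul(Rational(5, 2), U)))
Add(Function('P')(Add(-3, Mul(-1, 5))), Mul(127, Mul(Add(1, 6), 3))) = Add(Add(Rational(-3, 2), Pow(Add(-3, Mul(-1, 5)), 2), Mul(Rational(5, 2), Add(-3, Mul(-1, 5)))), Mul(127, Mul(Add(1, 6), 3))) = Add(Add(Rational(-3, 2), Pow(Add(-3, -5), 2), Mul(Rational(5, 2), Add(-3, -5))), Mul(127, Mul(7, 3))) = Add(Add(Rational(-3, 2), Pow(-8, 2), Mul(Rational(5, 2), -8)), Mul(127, 21)) = Add(Add(Rational(-3, 2), 64, -20), 2667) = Add(Rational(85, 2), 2667) = Rational(5419, 2)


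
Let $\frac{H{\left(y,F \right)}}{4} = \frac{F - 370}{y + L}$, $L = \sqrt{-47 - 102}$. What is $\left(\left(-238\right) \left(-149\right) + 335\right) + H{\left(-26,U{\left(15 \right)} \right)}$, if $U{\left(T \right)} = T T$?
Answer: $\frac{5909521}{165} + \frac{116 i \sqrt{149}}{165} \approx 35815.0 + 8.5816 i$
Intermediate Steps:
$U{\left(T \right)} = T^{2}$
$L = i \sqrt{149}$ ($L = \sqrt{-149} = i \sqrt{149} \approx 12.207 i$)
$H{\left(y,F \right)} = \frac{4 \left(-370 + F\right)}{y + i \sqrt{149}}$ ($H{\left(y,F \right)} = 4 \frac{F - 370}{y + i \sqrt{149}} = 4 \frac{-370 + F}{y + i \sqrt{149}} = \frac{4 \left(-370 + F\right)}{y + i \sqrt{149}}$)
$\left(\left(-238\right) \left(-149\right) + 335\right) + H{\left(-26,U{\left(15 \right)} \right)} = \left(\left(-238\right) \left(-149\right) + 335\right) + \frac{4 \left(-370 + 15^{2}\right)}{-26 + i \sqrt{149}} = \left(35462 + 335\right) + \frac{4 \left(-370 + 225\right)}{-26 + i \sqrt{149}} = 35797 + 4 \frac{1}{-26 + i \sqrt{149}} \left(-145\right) = 35797 - \frac{580}{-26 + i \sqrt{149}}$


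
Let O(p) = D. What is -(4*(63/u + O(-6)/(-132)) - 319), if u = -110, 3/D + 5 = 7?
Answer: 35347/110 ≈ 321.34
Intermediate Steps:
D = 3/2 (D = 3/(-5 + 7) = 3/2 ≈ 1.5000)
O(p) = 3/2
-(4*(63/u + O(-6)/(-132)) - 319) = -(4*(63/(-110) + (3/2)/(-132)) - 319) = -(4*(63*(-1/110) + (3/2)*(-1/132)) - 319) = -(4*(-63/110 - 1/88) - 319) = -(4*(-257/440) - 319) = -(-257/110 - 319) = -1*(-35347/110) = 35347/110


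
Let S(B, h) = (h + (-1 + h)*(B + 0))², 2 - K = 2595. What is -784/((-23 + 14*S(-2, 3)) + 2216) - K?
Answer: 5721967/2207 ≈ 2592.6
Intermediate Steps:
K = -2593 (K = 2 - 1*2595 = 2 - 2595 = -2593)
S(B, h) = (h + B*(-1 + h))² (S(B, h) = (h + (-1 + h)*B)² = (h + B*(-1 + h))²)
-784/((-23 + 14*S(-2, 3)) + 2216) - K = -784/((-23 + 14*(3 - 1*(-2) - 2*3)²) + 2216) - 1*(-2593) = -784/((-23 + 14*(3 + 2 - 6)²) + 2216) + 2593 = -784/((-23 + 14*(-1)²) + 2216) + 2593 = -784/((-23 + 14*1) + 2216) + 2593 = -784/((-23 + 14) + 2216) + 2593 = -784/(-9 + 2216) + 2593 = -784/2207 + 2593 = 5721967/2207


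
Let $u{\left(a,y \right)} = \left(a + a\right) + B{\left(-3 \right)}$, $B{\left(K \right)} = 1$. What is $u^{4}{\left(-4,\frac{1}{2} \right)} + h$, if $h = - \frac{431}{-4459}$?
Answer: $\frac{10706490}{4459} \approx 2401.1$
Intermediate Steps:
$h = \frac{431}{4459}$ ($h = \left(-431\right) \left(- \frac{1}{4459}\right) = \frac{431}{4459} \approx 0.096658$)
$u{\left(a,y \right)} = 1 + 2 a$ ($u{\left(a,y \right)} = \left(a + a\right) + 1 = 2 a + 1 = 1 + 2 a$)
$u^{4}{\left(-4,\frac{1}{2} \right)} + h = \left(1 + 2 \left(-4\right)\right)^{4} + \frac{431}{4459} = \left(1 - 8\right)^{4} + \frac{431}{4459} = \left(-7\right)^{4} + \frac{431}{4459} = 2401 + \frac{431}{4459} = \frac{10706490}{4459}$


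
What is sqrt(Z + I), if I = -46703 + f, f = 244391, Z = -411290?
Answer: I*sqrt(213602) ≈ 462.17*I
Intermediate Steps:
I = 197688 (I = -46703 + 244391 = 197688)
sqrt(Z + I) = sqrt(-411290 + 197688) = sqrt(-213602) = I*sqrt(213602)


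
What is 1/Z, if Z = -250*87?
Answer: -1/21750 ≈ -4.5977e-5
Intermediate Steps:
Z = -21750
1/Z = 1/(-21750) = -1/21750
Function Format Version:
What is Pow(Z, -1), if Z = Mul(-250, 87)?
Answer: Rational(-1, 21750) ≈ -4.5977e-5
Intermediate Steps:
Z = -21750
Pow(Z, -1) = Pow(-21750, -1) = Rational(-1, 21750)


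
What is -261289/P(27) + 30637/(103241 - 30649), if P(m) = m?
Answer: -18966663889/1959984 ≈ -9677.0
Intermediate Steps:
-261289/P(27) + 30637/(103241 - 30649) = -261289/27 + 30637/(103241 - 30649) = -261289*1/27 + 30637/72592 = -261289/27 + 30637*(1/72592) = -261289/27 + 30637/72592 = -18966663889/1959984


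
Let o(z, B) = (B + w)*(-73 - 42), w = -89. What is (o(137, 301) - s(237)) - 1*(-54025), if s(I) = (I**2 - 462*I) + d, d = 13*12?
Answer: 82814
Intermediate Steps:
d = 156
o(z, B) = 10235 - 115*B (o(z, B) = (B - 89)*(-73 - 42) = (-89 + B)*(-115) = 10235 - 115*B)
s(I) = 156 + I**2 - 462*I (s(I) = (I**2 - 462*I) + 156 = 156 + I**2 - 462*I)
(o(137, 301) - s(237)) - 1*(-54025) = ((10235 - 115*301) - (156 + 237**2 - 462*237)) - 1*(-54025) = ((10235 - 34615) - (156 + 56169 - 109494)) + 54025 = (-24380 - 1*(-53169)) + 54025 = (-24380 + 53169) + 54025 = 28789 + 54025 = 82814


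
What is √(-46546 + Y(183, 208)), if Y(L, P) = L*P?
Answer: I*√8482 ≈ 92.098*I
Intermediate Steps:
√(-46546 + Y(183, 208)) = √(-46546 + 183*208) = √(-46546 + 38064) = √(-8482) = I*√8482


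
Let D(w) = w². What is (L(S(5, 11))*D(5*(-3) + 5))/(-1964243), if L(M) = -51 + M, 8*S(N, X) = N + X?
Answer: 4900/1964243 ≈ 0.0024946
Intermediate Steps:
S(N, X) = N/8 + X/8 (S(N, X) = (N + X)/8 = N/8 + X/8)
(L(S(5, 11))*D(5*(-3) + 5))/(-1964243) = ((-51 + ((⅛)*5 + (⅛)*11))*(5*(-3) + 5)²)/(-1964243) = ((-51 + (5/8 + 11/8))*(-15 + 5)²)*(-1/1964243) = ((-51 + 2)*(-10)²)*(-1/1964243) = -49*100*(-1/1964243) = -4900*(-1/1964243) = 4900/1964243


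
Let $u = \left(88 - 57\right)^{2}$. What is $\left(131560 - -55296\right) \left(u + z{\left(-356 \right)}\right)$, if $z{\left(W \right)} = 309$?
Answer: $237307120$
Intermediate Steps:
$u = 961$ ($u = 31^{2} = 961$)
$\left(131560 - -55296\right) \left(u + z{\left(-356 \right)}\right) = \left(131560 - -55296\right) \left(961 + 309\right) = \left(131560 + 55296\right) 1270 = 186856 \cdot 1270 = 237307120$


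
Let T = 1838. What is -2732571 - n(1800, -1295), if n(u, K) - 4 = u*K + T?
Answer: -403413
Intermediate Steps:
n(u, K) = 1842 + K*u (n(u, K) = 4 + (u*K + 1838) = 4 + (K*u + 1838) = 4 + (1838 + K*u) = 1842 + K*u)
-2732571 - n(1800, -1295) = -2732571 - (1842 - 1295*1800) = -2732571 - (1842 - 2331000) = -2732571 - 1*(-2329158) = -2732571 + 2329158 = -403413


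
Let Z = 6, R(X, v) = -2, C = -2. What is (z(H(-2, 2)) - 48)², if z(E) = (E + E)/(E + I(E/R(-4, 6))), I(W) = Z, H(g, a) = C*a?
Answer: 2704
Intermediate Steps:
H(g, a) = -2*a
I(W) = 6
z(E) = 2*E/(6 + E) (z(E) = (E + E)/(E + 6) = (2*E)/(6 + E) = 2*E/(6 + E))
(z(H(-2, 2)) - 48)² = (2*(-2*2)/(6 - 2*2) - 48)² = (2*(-4)/(6 - 4) - 48)² = (2*(-4)/2 - 48)² = (2*(-4)*(½) - 48)² = (-4 - 48)² = (-52)² = 2704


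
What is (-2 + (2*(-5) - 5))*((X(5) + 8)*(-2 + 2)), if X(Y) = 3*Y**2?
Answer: 0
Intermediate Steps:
(-2 + (2*(-5) - 5))*((X(5) + 8)*(-2 + 2)) = (-2 + (2*(-5) - 5))*((3*5**2 + 8)*(-2 + 2)) = (-2 + (-10 - 5))*((3*25 + 8)*0) = (-2 - 15)*((75 + 8)*0) = -1411*0 = -17*0 = 0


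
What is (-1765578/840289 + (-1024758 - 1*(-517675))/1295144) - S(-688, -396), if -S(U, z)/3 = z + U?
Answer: -3541848948535451/1088295256616 ≈ -3254.5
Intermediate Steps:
S(U, z) = -3*U - 3*z (S(U, z) = -3*(z + U) = -3*(U + z) = -3*U - 3*z)
(-1765578/840289 + (-1024758 - 1*(-517675))/1295144) - S(-688, -396) = (-1765578/840289 + (-1024758 - 1*(-517675))/1295144) - (-3*(-688) - 3*(-396)) = (-1765578*1/840289 + (-1024758 + 517675)*(1/1295144)) - (2064 + 1188) = (-1765578/840289 - 507083*1/1295144) - 1*3252 = (-1765578/840289 - 507083/1295144) - 3252 = -2712774020219/1088295256616 - 3252 = -3541848948535451/1088295256616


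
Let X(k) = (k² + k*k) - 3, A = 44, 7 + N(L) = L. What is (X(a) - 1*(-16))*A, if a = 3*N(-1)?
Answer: 51260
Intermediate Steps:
N(L) = -7 + L
a = -24 (a = 3*(-7 - 1) = 3*(-8) = -24)
X(k) = -3 + 2*k² (X(k) = (k² + k²) - 3 = 2*k² - 3 = -3 + 2*k²)
(X(a) - 1*(-16))*A = ((-3 + 2*(-24)²) - 1*(-16))*44 = ((-3 + 2*576) + 16)*44 = ((-3 + 1152) + 16)*44 = (1149 + 16)*44 = 1165*44 = 51260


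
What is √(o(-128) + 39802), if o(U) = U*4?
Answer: √39290 ≈ 198.22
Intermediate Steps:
o(U) = 4*U
√(o(-128) + 39802) = √(4*(-128) + 39802) = √(-512 + 39802) = √39290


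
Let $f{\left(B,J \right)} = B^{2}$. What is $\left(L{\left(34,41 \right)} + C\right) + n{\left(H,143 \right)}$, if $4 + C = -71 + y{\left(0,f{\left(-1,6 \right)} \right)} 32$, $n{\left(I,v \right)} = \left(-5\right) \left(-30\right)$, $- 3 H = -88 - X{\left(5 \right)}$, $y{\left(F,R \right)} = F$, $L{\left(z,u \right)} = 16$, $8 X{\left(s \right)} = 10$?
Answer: $91$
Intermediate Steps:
$X{\left(s \right)} = \frac{5}{4}$ ($X{\left(s \right)} = \frac{1}{8} \cdot 10 = \frac{5}{4}$)
$H = \frac{119}{4}$ ($H = - \frac{-88 - \frac{5}{4}}{3} = \left(- \frac{1}{3}\right) \left(- \frac{357}{4}\right) = \frac{119}{4} \approx 29.75$)
$n{\left(I,v \right)} = 150$
$C = -75$ ($C = -4 + \left(-71 + 0 \cdot 32\right) = -4 + \left(-71 + 0\right) = -4 - 71 = -75$)
$\left(L{\left(34,41 \right)} + C\right) + n{\left(H,143 \right)} = \left(16 - 75\right) + 150 = -59 + 150 = 91$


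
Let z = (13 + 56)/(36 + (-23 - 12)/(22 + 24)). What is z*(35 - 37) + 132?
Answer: 207624/1621 ≈ 128.08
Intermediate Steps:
z = 3174/1621 (z = 69/(36 - 35/46) = 69/(1621/46) = 69*(46/1621) = 3174/1621 ≈ 1.9580)
z*(35 - 37) + 132 = 3174*(35 - 37)/1621 + 132 = (3174/1621)*(-2) + 132 = -6348/1621 + 132 = 207624/1621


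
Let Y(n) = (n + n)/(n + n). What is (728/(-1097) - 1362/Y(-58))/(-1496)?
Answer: 747421/820556 ≈ 0.91087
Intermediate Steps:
Y(n) = 1 (Y(n) = (2*n)/((2*n)) = (2*n)*(1/(2*n)) = 1)
(728/(-1097) - 1362/Y(-58))/(-1496) = (728/(-1097) - 1362/1)/(-1496) = (728*(-1/1097) - 1362*1)*(-1/1496) = (-728/1097 - 1362)*(-1/1496) = -1494842/1097*(-1/1496) = 747421/820556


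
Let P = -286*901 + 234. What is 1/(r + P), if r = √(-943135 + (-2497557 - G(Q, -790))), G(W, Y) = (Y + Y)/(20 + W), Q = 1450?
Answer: -18922722/4871945515127 - 7*I*√1517344698/9743891030254 ≈ -3.884e-6 - 2.7984e-8*I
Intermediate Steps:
G(W, Y) = 2*Y/(20 + W) (G(W, Y) = (2*Y)/(20 + W) = 2*Y/(20 + W))
P = -257452 (P = -257686 + 234 = -257452)
r = I*√1517344698/21 (r = √(-943135 + (-2497557 - 2*(-790)/(20 + 1450))) = √(-943135 + (-2497557 - 2*(-790)/1470)) = √(-943135 + (-2497557 - 1*(-158/147))) = √(-943135 + (-2497557 + 158/147)) = √(-943135 - 367140721/147) = √(-505781566/147) = I*√1517344698/21 ≈ 1854.9*I)
1/(r + P) = 1/(I*√1517344698/21 - 257452) = 1/(-257452 + I*√1517344698/21)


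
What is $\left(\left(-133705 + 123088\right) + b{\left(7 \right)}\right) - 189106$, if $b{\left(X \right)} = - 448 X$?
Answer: $-202859$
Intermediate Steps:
$\left(\left(-133705 + 123088\right) + b{\left(7 \right)}\right) - 189106 = \left(\left(-133705 + 123088\right) - 3136\right) - 189106 = \left(-10617 - 3136\right) - 189106 = -13753 - 189106 = -202859$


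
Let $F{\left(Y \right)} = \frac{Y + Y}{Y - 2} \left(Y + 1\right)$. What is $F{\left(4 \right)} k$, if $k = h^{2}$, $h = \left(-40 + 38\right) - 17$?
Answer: $7220$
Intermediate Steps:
$h = -19$ ($h = -2 - 17 = -19$)
$k = 361$ ($k = \left(-19\right)^{2} = 361$)
$F{\left(Y \right)} = \frac{2 Y \left(1 + Y\right)}{-2 + Y}$ ($F{\left(Y \right)} = \frac{2 Y}{-2 + Y} \left(1 + Y\right) = \frac{2 Y \left(1 + Y\right)}{-2 + Y}$)
$F{\left(4 \right)} k = 2 \cdot 4 \frac{1}{-2 + 4} \left(1 + 4\right) 361 = 2 \cdot 4 \cdot \frac{1}{2} \cdot 5 \cdot 361 = 20 \cdot 361 = 7220$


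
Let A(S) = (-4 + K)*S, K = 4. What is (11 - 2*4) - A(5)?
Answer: 3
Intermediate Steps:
A(S) = 0 (A(S) = (-4 + 4)*S = 0*S = 0)
(11 - 2*4) - A(5) = (11 - 2*4) - 1*0 = (11 - 8) + 0 = 3 + 0 = 3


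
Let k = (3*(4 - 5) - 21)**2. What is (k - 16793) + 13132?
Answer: -3085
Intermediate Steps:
k = 576 (k = (3*(-1) - 21)**2 = (-3 - 21)**2 = (-24)**2 = 576)
(k - 16793) + 13132 = (576 - 16793) + 13132 = -16217 + 13132 = -3085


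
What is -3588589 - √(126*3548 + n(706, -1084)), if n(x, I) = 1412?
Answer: -3588589 - 2*√112115 ≈ -3.5893e+6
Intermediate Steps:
-3588589 - √(126*3548 + n(706, -1084)) = -3588589 - √(126*3548 + 1412) = -3588589 - √(447048 + 1412) = -3588589 - √448460 = -3588589 - 2*√112115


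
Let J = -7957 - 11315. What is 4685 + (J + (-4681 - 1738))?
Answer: -21006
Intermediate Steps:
J = -19272
4685 + (J + (-4681 - 1738)) = 4685 + (-19272 + (-4681 - 1738)) = 4685 + (-19272 - 6419) = 4685 - 25691 = -21006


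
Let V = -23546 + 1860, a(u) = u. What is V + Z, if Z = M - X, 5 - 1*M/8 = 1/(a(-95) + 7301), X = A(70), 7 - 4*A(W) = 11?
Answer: -77986939/3603 ≈ -21645.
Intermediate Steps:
A(W) = -1 (A(W) = 7/4 - ¼*11 = 7/4 - 11/4 = -1)
X = -1
M = 144116/3603 (M = 40 - 8/(-95 + 7301) = 40 - 8/7206 = 40 - 8*1/7206 = 40 - 4/3603 = 144116/3603 ≈ 39.999)
V = -21686
Z = 147719/3603 (Z = 144116/3603 - 1*(-1) = 144116/3603 + 1 = 147719/3603 ≈ 40.999)
V + Z = -21686 + 147719/3603 = -77986939/3603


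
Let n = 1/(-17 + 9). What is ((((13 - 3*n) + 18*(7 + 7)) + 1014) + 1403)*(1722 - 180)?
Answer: 16544889/4 ≈ 4.1362e+6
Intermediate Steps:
n = -⅛ (n = 1/(-8) = -⅛ ≈ -0.12500)
((((13 - 3*n) + 18*(7 + 7)) + 1014) + 1403)*(1722 - 180) = ((((13 - 3*(-⅛)) + 18*(7 + 7)) + 1014) + 1403)*(1722 - 180) = ((((13 + 3/8) + 18*14) + 1014) + 1403)*1542 = (((107/8 + 252) + 1014) + 1403)*1542 = ((2123/8 + 1014) + 1403)*1542 = (10235/8 + 1403)*1542 = (21459/8)*1542 = 16544889/4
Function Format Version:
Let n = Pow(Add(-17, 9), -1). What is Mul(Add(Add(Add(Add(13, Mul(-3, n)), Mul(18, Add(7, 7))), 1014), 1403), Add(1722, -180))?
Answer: Rational(16544889, 4) ≈ 4.1362e+6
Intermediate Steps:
n = Rational(-1, 8) (n = Pow(-8, -1) = Rational(-1, 8) ≈ -0.12500)
Mul(Add(Add(Add(Add(13, Mul(-3, n)), Mul(18, Add(7, 7))), 1014), 1403), Add(1722, -180)) = Mul(Add(Add(Add(Add(13, Mul(-3, Rational(-1, 8))), Mul(18, Add(7, 7))), 1014), 1403), Add(1722, -180)) = Mul(Add(Add(Add(Add(13, Rational(3, 8)), Mul(18, 14)), 1014), 1403), 1542) = Mul(Add(Add(Add(Rational(107, 8), 252), 1014), 1403), 1542) = Mul(Add(Add(Rational(2123, 8), 1014), 1403), 1542) = Mul(Add(Rational(10235, 8), 1403), 1542) = Mul(Rational(21459, 8), 1542) = Rational(16544889, 4)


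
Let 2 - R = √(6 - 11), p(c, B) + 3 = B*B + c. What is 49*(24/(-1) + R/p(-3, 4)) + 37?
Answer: -5646/5 - 49*I*√5/10 ≈ -1129.2 - 10.957*I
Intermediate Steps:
p(c, B) = -3 + c + B² (p(c, B) = -3 + (B*B + c) = -3 + (B² + c) = -3 + (c + B²) = -3 + c + B²)
R = 2 - I*√5 (R = 2 - √(6 - 11) = 2 - √(-5) = 2 - I*√5 ≈ 2.0 - 2.2361*I)
49*(24/(-1) + R/p(-3, 4)) + 37 = 49*(24/(-1) + (2 - I*√5)/(-3 - 3 + 4²)) + 37 = 49*(24*(-1) + (2 - I*√5)/(-3 - 3 + 16)) + 37 = 49*(-24 + (2 - I*√5)/10) + 37 = 49*(-24 + (2 - I*√5)*(⅒)) + 37 = 49*(-24 + (⅕ - I*√5/10)) + 37 = 49*(-119/5 - I*√5/10) + 37 = (-5831/5 - 49*I*√5/10) + 37 = -5646/5 - 49*I*√5/10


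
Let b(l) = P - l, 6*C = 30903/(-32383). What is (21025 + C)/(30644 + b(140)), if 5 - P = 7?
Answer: 1361694849/1975492532 ≈ 0.68929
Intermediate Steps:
P = -2 (P = 5 - 1*7 = 5 - 7 = -2)
C = -10301/64766 (C = (30903/(-32383))/6 = (30903*(-1/32383))/6 = (⅙)*(-30903/32383) = -10301/64766 ≈ -0.15905)
b(l) = -2 - l
(21025 + C)/(30644 + b(140)) = (21025 - 10301/64766)/(30644 + (-2 - 1*140)) = 1361694849/(64766*(30644 + (-2 - 140))) = 1361694849/(64766*(30644 - 142)) = (1361694849/64766)/30502 = (1361694849/64766)*(1/30502) = 1361694849/1975492532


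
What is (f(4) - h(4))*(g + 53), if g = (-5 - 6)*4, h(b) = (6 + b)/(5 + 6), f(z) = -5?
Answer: -585/11 ≈ -53.182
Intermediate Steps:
h(b) = 6/11 + b/11 (h(b) = (6 + b)/11 = (6 + b)*(1/11) = 6/11 + b/11)
g = -44 (g = -11*4 = -44)
(f(4) - h(4))*(g + 53) = (-5 - (6/11 + (1/11)*4))*(-44 + 53) = (-5 - (6/11 + 4/11))*9 = (-5 - 1*10/11)*9 = (-5 - 10/11)*9 = -65/11*9 = -585/11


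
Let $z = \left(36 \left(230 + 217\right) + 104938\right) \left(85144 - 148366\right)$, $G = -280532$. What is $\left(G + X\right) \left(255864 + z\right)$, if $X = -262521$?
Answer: $4155171547876188$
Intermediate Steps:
$z = -7651758660$ ($z = \left(36 \cdot 447 + 104938\right) \left(-63222\right) = \left(16092 + 104938\right) \left(-63222\right) = 121030 \left(-63222\right) = -7651758660$)
$\left(G + X\right) \left(255864 + z\right) = \left(-280532 - 262521\right) \left(255864 - 7651758660\right) = \left(-543053\right) \left(-7651502796\right) = 4155171547876188$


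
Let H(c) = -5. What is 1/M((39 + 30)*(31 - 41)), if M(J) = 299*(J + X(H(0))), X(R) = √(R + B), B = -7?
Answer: -5/1031576 - I*√3/71178744 ≈ -4.847e-6 - 2.4334e-8*I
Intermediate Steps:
X(R) = √(-7 + R) (X(R) = √(R - 7) = √(-7 + R))
M(J) = 299*J + 598*I*√3 (M(J) = 299*(J + √(-7 - 5)) = 299*(J + √(-12)) = 299*(J + 2*I*√3) = 299*J + 598*I*√3)
1/M((39 + 30)*(31 - 41)) = 1/(299*((39 + 30)*(31 - 41)) + 598*I*√3) = 1/(299*(69*(-10)) + 598*I*√3) = 1/(299*(-690) + 598*I*√3) = 1/(-206310 + 598*I*√3)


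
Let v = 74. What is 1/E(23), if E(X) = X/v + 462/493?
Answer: 36482/45527 ≈ 0.80133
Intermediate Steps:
E(X) = 462/493 + X/74 (E(X) = X/74 + 462/493 = 462/493 + X/74)
1/E(23) = 1/(462/493 + (1/74)*23) = 1/(462/493 + 23/74) = 1/(45527/36482) = 36482/45527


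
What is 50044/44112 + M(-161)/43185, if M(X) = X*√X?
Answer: 12511/11028 - 161*I*√161/43185 ≈ 1.1345 - 0.047305*I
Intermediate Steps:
M(X) = X^(3/2)
50044/44112 + M(-161)/43185 = 50044/44112 + (-161)^(3/2)/43185 = 50044*(1/44112) - 161*I*√161*(1/43185) = 12511/11028 - 161*I*√161/43185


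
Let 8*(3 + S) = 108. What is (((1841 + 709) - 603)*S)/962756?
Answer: 40887/1925512 ≈ 0.021234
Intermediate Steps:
S = 21/2 (S = -3 + (⅛)*108 = -3 + 27/2 = 21/2 ≈ 10.500)
(((1841 + 709) - 603)*S)/962756 = (((1841 + 709) - 603)*(21/2))/962756 = ((2550 - 603)*(21/2))*(1/962756) = (1947*(21/2))*(1/962756) = (40887/2)*(1/962756) = 40887/1925512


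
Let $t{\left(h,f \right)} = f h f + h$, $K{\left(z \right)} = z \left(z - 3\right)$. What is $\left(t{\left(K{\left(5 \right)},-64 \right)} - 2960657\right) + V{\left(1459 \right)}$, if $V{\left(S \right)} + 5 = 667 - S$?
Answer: $-2920484$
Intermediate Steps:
$V{\left(S \right)} = 662 - S$ ($V{\left(S \right)} = -5 - \left(-667 + S\right) = 662 - S$)
$K{\left(z \right)} = z \left(-3 + z\right)$
$t{\left(h,f \right)} = h + h f^{2}$ ($t{\left(h,f \right)} = h f^{2} + h = h + h f^{2}$)
$\left(t{\left(K{\left(5 \right)},-64 \right)} - 2960657\right) + V{\left(1459 \right)} = \left(5 \left(-3 + 5\right) \left(1 + \left(-64\right)^{2}\right) - 2960657\right) + \left(662 - 1459\right) = \left(5 \cdot 2 \left(1 + 4096\right) - 2960657\right) + \left(662 - 1459\right) = \left(10 \cdot 4097 - 2960657\right) - 797 = \left(40970 - 2960657\right) - 797 = -2919687 - 797 = -2920484$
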